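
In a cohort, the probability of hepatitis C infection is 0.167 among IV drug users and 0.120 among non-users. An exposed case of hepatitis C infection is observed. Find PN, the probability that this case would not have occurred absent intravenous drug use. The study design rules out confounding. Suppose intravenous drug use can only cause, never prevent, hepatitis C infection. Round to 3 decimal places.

PN ≈ 0.281

Let p₁ = 0.167, p₀ = 0.12.
Under exogeneity and monotonicity, PN = (p₁ − p₀) / p₁.
PN = (0.167 − 0.12) / 0.167 = 0.047 / 0.167 ≈ 0.2814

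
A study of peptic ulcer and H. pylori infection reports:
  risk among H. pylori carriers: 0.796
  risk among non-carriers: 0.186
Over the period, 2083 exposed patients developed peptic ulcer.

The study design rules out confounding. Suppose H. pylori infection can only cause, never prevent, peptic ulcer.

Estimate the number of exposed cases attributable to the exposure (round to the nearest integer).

Let p₁ = 0.796, p₀ = 0.186.
PN = (p₁ − p₀)/p₁ = (0.796 − 0.186) / 0.796 ≈ 0.76633.
Attributable cases ≈ PN × (exposed cases) = 0.76633 × 2083 ≈ 1596.27.

about 1596 cases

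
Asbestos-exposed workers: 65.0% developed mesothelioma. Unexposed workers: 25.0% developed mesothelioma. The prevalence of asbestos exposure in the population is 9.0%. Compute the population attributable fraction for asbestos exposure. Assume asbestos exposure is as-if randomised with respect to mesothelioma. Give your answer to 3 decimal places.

p₁ = 0.65, p₀ = 0.25.
Overall risk P(Y=1) = π·p₁ + (1−π)·p₀ = 0.09×0.65 + 0.91×0.25 = 0.286.
Under exogeneity, PAF = [P(Y=1) − p₀] / P(Y=1).
PAF = (0.286 − 0.25) / 0.286 ≈ 0.1259

PAF ≈ 0.126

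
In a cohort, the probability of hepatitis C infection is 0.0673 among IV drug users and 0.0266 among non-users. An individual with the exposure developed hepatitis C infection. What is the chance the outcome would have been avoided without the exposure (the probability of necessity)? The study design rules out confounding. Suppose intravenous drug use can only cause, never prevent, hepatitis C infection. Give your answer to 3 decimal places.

Let p₁ = 0.0673, p₀ = 0.0266.
Under exogeneity and monotonicity, PN = (p₁ − p₀) / p₁.
PN = (0.0673 − 0.0266) / 0.0673 = 0.0407 / 0.0673 ≈ 0.6048

PN ≈ 0.605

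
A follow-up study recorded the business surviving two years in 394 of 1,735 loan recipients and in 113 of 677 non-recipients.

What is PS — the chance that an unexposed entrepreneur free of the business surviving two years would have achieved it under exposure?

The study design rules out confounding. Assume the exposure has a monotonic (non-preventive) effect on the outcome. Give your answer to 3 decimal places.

PS ≈ 0.072

p₁ = P(outcome | exposed) = 394/1735 = 0.22709
p₀ = P(outcome | unexposed) = 113/677 = 0.16691
Under exogeneity and monotonicity, PS = (p₁ − p₀) / (1 − p₀).
PS = (0.22709 − 0.16691) / (1 − 0.16691) = 0.060176 / 0.83309 ≈ 0.0722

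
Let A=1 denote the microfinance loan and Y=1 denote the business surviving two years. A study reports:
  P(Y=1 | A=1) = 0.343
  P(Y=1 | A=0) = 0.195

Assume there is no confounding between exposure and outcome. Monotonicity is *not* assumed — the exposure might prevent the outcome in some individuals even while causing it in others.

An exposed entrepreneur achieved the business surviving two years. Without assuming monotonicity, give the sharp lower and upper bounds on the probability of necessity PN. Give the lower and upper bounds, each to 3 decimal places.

0.431 ≤ PN ≤ 1.000

Let p₁ = 0.343, p₀ = 0.195.
Under exogeneity alone the bounds on PN are max{0,(p₁−p₀)/p₁} ≤ PN ≤ min{1,(1−p₀)/p₁}.
  lower = (p₁ − p₀)/p₁ = 0.148 / 0.343 ≈ 0.4315
  upper = min{1, (1 − p₀)/p₁} = 0.805 / 0.343 ≈ 2.3469 → capped at 1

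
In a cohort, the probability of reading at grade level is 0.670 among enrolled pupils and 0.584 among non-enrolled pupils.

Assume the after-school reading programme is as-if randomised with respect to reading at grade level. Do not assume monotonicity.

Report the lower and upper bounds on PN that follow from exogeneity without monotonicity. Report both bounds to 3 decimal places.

Let p₁ = 0.67, p₀ = 0.584.
Under exogeneity alone the bounds on PN are max{0,(p₁−p₀)/p₁} ≤ PN ≤ min{1,(1−p₀)/p₁}.
  lower = (p₁ − p₀)/p₁ = 0.086 / 0.67 ≈ 0.1284
  upper = min{1, (1 − p₀)/p₁} = 0.416 / 0.67 ≈ 0.6209

0.128 ≤ PN ≤ 0.621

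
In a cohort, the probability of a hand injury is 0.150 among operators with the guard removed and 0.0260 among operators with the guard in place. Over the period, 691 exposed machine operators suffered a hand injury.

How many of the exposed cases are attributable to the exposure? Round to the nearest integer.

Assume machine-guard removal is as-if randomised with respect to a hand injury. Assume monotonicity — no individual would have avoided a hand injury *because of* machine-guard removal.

Let p₁ = 0.15, p₀ = 0.026.
PN = (p₁ − p₀)/p₁ = (0.15 − 0.026) / 0.15 ≈ 0.82667.
Attributable cases ≈ PN × (exposed cases) = 0.82667 × 691 ≈ 571.23.

about 571 cases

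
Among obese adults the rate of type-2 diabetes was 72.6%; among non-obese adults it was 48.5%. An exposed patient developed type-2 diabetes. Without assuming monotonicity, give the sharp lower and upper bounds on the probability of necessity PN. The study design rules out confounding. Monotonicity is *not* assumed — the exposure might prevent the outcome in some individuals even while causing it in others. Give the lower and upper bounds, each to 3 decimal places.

0.332 ≤ PN ≤ 0.709

p₁ = 0.726, p₀ = 0.485.
Under exogeneity alone the bounds on PN are max{0,(p₁−p₀)/p₁} ≤ PN ≤ min{1,(1−p₀)/p₁}.
  lower = (p₁ − p₀)/p₁ = 0.241 / 0.726 ≈ 0.3320
  upper = min{1, (1 − p₀)/p₁} = 0.515 / 0.726 ≈ 0.7094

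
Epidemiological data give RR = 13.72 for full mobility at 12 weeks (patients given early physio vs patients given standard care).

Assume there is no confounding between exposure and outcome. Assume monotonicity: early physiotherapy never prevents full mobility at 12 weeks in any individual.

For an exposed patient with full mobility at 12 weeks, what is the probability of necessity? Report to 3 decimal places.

PN ≈ 0.927

Under exogeneity and monotonicity, PN = (RR − 1) / RR = 1 − 1/RR.
PN = (13.72 − 1) / 13.72 = 12.72 / 13.72 ≈ 0.9271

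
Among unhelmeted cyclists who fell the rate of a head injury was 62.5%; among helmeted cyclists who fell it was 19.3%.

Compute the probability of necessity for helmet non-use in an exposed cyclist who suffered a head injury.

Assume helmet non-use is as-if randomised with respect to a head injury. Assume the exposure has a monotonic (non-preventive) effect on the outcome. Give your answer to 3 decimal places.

PN ≈ 0.691

p₁ = 0.625, p₀ = 0.193.
Under exogeneity and monotonicity, PN = (p₁ − p₀) / p₁.
PN = (0.625 − 0.193) / 0.625 = 0.432 / 0.625 ≈ 0.6912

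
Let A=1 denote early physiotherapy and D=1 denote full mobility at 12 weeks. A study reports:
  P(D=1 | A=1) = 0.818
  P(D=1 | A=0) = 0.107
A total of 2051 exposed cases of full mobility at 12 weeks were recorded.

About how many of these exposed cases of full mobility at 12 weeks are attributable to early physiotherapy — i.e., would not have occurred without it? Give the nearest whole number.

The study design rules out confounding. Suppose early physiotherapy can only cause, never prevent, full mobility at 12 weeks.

about 1783 cases

Let p₁ = 0.818, p₀ = 0.107.
PN = (p₁ − p₀)/p₁ = (0.818 − 0.107) / 0.818 ≈ 0.86919.
Attributable cases ≈ PN × (exposed cases) = 0.86919 × 2051 ≈ 1782.72.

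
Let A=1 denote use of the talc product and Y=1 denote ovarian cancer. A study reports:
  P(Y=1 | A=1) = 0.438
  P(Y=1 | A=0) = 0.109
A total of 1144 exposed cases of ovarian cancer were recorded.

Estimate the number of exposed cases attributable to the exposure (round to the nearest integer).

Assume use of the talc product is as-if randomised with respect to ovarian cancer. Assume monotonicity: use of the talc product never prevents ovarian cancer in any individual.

Let p₁ = 0.438, p₀ = 0.109.
PN = (p₁ − p₀)/p₁ = (0.438 − 0.109) / 0.438 ≈ 0.75114.
Attributable cases ≈ PN × (exposed cases) = 0.75114 × 1144 ≈ 859.31.

about 859 cases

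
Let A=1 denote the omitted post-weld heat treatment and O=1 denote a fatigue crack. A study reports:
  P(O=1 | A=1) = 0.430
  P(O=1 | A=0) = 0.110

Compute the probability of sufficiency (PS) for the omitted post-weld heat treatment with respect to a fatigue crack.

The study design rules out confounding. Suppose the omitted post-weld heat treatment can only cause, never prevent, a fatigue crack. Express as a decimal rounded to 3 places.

PS ≈ 0.360

Let p₁ = 0.43, p₀ = 0.11.
Under exogeneity and monotonicity, PS = (p₁ − p₀) / (1 − p₀).
PS = (0.43 − 0.11) / (1 − 0.11) = 0.32 / 0.89 ≈ 0.3596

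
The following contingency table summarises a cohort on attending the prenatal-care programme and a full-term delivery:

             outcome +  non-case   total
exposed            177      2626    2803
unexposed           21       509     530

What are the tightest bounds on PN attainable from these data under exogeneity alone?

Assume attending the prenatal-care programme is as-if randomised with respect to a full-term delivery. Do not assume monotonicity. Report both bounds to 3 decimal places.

p₁ = P(outcome | exposed) = 177/2803 = 0.063147
p₀ = P(outcome | unexposed) = 21/530 = 0.039623
Under exogeneity alone the bounds on PN are max{0,(p₁−p₀)/p₁} ≤ PN ≤ min{1,(1−p₀)/p₁}.
  lower = (p₁ − p₀)/p₁ = 0.023524 / 0.063147 ≈ 0.3725
  upper = min{1, (1 − p₀)/p₁} = 0.96038 / 0.063147 ≈ 15.2087 → capped at 1

0.373 ≤ PN ≤ 1.000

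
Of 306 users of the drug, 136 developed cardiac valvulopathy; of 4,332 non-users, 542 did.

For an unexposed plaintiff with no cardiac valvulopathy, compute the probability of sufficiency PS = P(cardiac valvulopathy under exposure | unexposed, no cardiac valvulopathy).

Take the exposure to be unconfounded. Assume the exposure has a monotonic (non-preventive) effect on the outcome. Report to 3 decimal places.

PS ≈ 0.365

p₁ = P(outcome | exposed) = 136/306 = 0.44444
p₀ = P(outcome | unexposed) = 542/4332 = 0.12512
Under exogeneity and monotonicity, PS = (p₁ − p₀) / (1 − p₀).
PS = (0.44444 − 0.12512) / (1 − 0.12512) = 0.31933 / 0.87488 ≈ 0.3650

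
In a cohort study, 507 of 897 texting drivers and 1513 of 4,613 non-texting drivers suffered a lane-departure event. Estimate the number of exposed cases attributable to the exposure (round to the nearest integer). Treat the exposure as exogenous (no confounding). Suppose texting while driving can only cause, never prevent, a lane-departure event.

p₁ = P(outcome | exposed) = 507/897 = 0.56522
p₀ = P(outcome | unexposed) = 1513/4613 = 0.32799
PN = (p₁ − p₀)/p₁ = (0.56522 − 0.32799) / 0.56522 ≈ 0.41972.
Attributable cases ≈ PN × (exposed cases) = 0.41972 × 507 ≈ 212.80.

about 213 cases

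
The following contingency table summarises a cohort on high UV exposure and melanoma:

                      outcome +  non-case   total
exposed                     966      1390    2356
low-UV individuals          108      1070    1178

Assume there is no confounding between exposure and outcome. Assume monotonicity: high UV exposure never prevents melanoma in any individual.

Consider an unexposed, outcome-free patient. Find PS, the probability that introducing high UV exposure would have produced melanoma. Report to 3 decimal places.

p₁ = P(outcome | exposed) = 966/2356 = 0.41002
p₀ = P(outcome | unexposed) = 108/1178 = 0.091681
Under exogeneity and monotonicity, PS = (p₁ − p₀)/(1 − p₀).
PS = (0.41002 − 0.091681) / 0.90832 ≈ 0.3505

PS ≈ 0.350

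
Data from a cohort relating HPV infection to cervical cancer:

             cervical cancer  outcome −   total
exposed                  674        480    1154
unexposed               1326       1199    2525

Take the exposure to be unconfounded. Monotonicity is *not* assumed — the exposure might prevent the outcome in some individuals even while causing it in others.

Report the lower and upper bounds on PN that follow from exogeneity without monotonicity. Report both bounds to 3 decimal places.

p₁ = P(outcome | exposed) = 674/1154 = 0.58406
p₀ = P(outcome | unexposed) = 1326/2525 = 0.52515
Under exogeneity alone the bounds on PN are max{0,(p₁−p₀)/p₁} ≤ PN ≤ min{1,(1−p₀)/p₁}.
  lower = (p₁ − p₀)/p₁ = 0.058907 / 0.58406 ≈ 0.1009
  upper = min{1, (1 − p₀)/p₁} = 0.47485 / 0.58406 ≈ 0.8130

0.101 ≤ PN ≤ 0.813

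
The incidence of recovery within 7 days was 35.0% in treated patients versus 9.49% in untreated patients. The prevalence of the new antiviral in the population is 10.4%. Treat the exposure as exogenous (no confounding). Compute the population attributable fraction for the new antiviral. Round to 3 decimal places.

PAF ≈ 0.218

p₁ = 0.35, p₀ = 0.0949.
Overall risk P(Y=1) = π·p₁ + (1−π)·p₀ = 0.104×0.35 + 0.896×0.0949 = 0.12143.
Under exogeneity, PAF = [P(Y=1) − p₀] / P(Y=1).
PAF = (0.12143 − 0.0949) / 0.12143 ≈ 0.2185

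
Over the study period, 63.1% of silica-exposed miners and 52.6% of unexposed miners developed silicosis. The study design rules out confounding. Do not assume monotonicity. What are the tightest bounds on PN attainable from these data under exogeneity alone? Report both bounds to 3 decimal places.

p₁ = 0.631, p₀ = 0.526.
Under exogeneity alone the bounds on PN are max{0,(p₁−p₀)/p₁} ≤ PN ≤ min{1,(1−p₀)/p₁}.
  lower = (p₁ − p₀)/p₁ = 0.105 / 0.631 ≈ 0.1664
  upper = min{1, (1 − p₀)/p₁} = 0.474 / 0.631 ≈ 0.7512

0.166 ≤ PN ≤ 0.751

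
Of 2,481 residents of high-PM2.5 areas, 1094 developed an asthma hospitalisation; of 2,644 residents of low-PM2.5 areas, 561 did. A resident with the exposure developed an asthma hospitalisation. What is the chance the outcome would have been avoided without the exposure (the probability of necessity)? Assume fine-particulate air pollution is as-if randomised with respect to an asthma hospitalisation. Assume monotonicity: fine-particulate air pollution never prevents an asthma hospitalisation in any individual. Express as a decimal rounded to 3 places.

PN ≈ 0.519

p₁ = P(outcome | exposed) = 1094/2481 = 0.44095
p₀ = P(outcome | unexposed) = 561/2644 = 0.21218
Under exogeneity and monotonicity, PN = (p₁ − p₀) / p₁.
PN = (0.44095 − 0.21218) / 0.44095 = 0.22877 / 0.44095 ≈ 0.5188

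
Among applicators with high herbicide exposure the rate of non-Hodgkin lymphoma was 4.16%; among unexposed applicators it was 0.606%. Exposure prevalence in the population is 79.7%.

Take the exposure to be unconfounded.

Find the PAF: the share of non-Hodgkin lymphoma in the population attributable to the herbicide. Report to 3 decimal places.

p₁ = 0.0416, p₀ = 0.00606.
Overall risk P(Y=1) = π·p₁ + (1−π)·p₀ = 0.797×0.0416 + 0.203×0.00606 = 0.034385.
Under exogeneity, PAF = [P(Y=1) − p₀] / P(Y=1).
PAF = (0.034385 − 0.00606) / 0.034385 ≈ 0.8238

PAF ≈ 0.824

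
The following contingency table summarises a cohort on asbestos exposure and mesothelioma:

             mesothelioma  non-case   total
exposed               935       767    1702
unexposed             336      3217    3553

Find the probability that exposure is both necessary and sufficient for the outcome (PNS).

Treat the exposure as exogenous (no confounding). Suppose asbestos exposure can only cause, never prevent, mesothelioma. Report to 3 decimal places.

PNS ≈ 0.455

p₁ = P(outcome | exposed) = 935/1702 = 0.54935
p₀ = P(outcome | unexposed) = 336/3553 = 0.094568
Under exogeneity and monotonicity, PNS = p₁ − p₀.
PNS = 0.54935 − 0.094568 = 0.45479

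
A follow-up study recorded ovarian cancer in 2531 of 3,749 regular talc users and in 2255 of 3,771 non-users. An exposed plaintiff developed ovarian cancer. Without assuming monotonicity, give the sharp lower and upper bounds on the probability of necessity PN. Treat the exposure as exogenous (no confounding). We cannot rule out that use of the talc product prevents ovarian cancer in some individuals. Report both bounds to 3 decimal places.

0.114 ≤ PN ≤ 0.595

p₁ = P(outcome | exposed) = 2531/3749 = 0.67511
p₀ = P(outcome | unexposed) = 2255/3771 = 0.59798
Under exogeneity alone the bounds on PN are max{0,(p₁−p₀)/p₁} ≤ PN ≤ min{1,(1−p₀)/p₁}.
  lower = (p₁ − p₀)/p₁ = 0.077129 / 0.67511 ≈ 0.1142
  upper = min{1, (1 − p₀)/p₁} = 0.40202 / 0.67511 ≈ 0.5955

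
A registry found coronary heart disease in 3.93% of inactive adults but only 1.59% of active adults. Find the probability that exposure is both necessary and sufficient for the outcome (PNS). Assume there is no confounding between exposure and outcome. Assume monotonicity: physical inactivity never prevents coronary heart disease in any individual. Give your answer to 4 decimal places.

PNS ≈ 0.0234

p₁ = 0.0393, p₀ = 0.0159.
Under exogeneity and monotonicity, PNS = p₁ − p₀.
PNS = 0.0393 − 0.0159 = 0.0234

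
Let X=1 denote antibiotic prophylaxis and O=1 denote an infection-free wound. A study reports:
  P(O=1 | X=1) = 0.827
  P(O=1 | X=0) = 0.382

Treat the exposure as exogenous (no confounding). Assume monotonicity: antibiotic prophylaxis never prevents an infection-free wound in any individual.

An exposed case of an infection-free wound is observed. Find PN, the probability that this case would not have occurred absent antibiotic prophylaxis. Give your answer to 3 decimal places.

Let p₁ = 0.827, p₀ = 0.382.
Under exogeneity and monotonicity, PN = (p₁ − p₀) / p₁.
PN = (0.827 − 0.382) / 0.827 = 0.445 / 0.827 ≈ 0.5381

PN ≈ 0.538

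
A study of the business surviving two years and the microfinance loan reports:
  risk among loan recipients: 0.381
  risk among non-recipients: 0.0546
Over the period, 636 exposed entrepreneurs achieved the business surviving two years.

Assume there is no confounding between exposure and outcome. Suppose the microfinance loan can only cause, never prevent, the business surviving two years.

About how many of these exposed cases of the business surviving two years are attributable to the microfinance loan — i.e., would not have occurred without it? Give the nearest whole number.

Let p₁ = 0.381, p₀ = 0.0546.
PN = (p₁ − p₀)/p₁ = (0.381 − 0.0546) / 0.381 ≈ 0.85669.
Attributable cases ≈ PN × (exposed cases) = 0.85669 × 636 ≈ 544.86.

about 545 cases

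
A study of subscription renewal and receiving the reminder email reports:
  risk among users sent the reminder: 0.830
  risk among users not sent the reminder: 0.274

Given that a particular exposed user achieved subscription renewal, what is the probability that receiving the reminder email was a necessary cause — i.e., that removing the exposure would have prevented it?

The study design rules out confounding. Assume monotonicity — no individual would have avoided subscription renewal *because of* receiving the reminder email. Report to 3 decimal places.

Let p₁ = 0.83, p₀ = 0.274.
Under exogeneity and monotonicity, PN = (p₁ − p₀) / p₁.
PN = (0.83 − 0.274) / 0.83 = 0.556 / 0.83 ≈ 0.6699

PN ≈ 0.670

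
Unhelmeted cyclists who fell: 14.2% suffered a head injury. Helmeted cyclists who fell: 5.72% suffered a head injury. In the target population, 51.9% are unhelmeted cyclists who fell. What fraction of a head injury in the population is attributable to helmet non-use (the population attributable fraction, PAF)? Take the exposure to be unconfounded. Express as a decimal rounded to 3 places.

PAF ≈ 0.435

p₁ = 0.142, p₀ = 0.0572.
Overall risk P(Y=1) = π·p₁ + (1−π)·p₀ = 0.519×0.142 + 0.481×0.0572 = 0.10121.
Under exogeneity, PAF = [P(Y=1) − p₀] / P(Y=1).
PAF = (0.10121 − 0.0572) / 0.10121 ≈ 0.4348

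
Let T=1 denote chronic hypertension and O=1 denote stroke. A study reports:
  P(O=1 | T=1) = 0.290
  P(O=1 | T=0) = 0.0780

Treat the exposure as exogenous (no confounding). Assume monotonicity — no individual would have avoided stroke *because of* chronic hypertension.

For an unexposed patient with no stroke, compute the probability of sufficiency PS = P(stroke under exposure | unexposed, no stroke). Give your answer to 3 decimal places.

Let p₁ = 0.29, p₀ = 0.078.
Under exogeneity and monotonicity, PS = (p₁ − p₀) / (1 − p₀).
PS = (0.29 − 0.078) / (1 − 0.078) = 0.212 / 0.922 ≈ 0.2299

PS ≈ 0.230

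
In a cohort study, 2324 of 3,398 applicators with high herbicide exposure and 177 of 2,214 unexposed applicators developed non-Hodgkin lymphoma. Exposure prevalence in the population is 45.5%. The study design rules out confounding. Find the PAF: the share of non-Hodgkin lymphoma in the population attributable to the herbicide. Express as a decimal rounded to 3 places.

PAF ≈ 0.775

p₁ = P(outcome | exposed) = 2324/3398 = 0.68393
p₀ = P(outcome | unexposed) = 177/2214 = 0.079946
Overall risk P(Y=1) = π·p₁ + (1−π)·p₀ = 0.455×0.68393 + 0.545×0.079946 = 0.35476.
Under exogeneity, PAF = [P(Y=1) − p₀] / P(Y=1).
PAF = (0.35476 − 0.079946) / 0.35476 ≈ 0.7746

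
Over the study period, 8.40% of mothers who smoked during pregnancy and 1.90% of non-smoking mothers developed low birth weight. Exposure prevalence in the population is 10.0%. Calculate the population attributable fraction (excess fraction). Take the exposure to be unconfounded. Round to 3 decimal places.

p₁ = 0.084, p₀ = 0.019.
Overall risk P(Y=1) = π·p₁ + (1−π)·p₀ = 0.1×0.084 + 0.9×0.019 = 0.0255.
Under exogeneity, PAF = [P(Y=1) − p₀] / P(Y=1).
PAF = (0.0255 − 0.019) / 0.0255 ≈ 0.2549

PAF ≈ 0.255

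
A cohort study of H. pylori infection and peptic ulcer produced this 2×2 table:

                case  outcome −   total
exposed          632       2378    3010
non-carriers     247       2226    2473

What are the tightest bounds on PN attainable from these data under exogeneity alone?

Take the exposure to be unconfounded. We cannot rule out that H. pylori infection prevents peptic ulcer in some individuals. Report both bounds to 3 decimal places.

0.524 ≤ PN ≤ 1.000

p₁ = P(outcome | exposed) = 632/3010 = 0.20997
p₀ = P(outcome | unexposed) = 247/2473 = 0.099879
Under exogeneity alone the bounds on PN are max{0,(p₁−p₀)/p₁} ≤ PN ≤ min{1,(1−p₀)/p₁}.
  lower = (p₁ − p₀)/p₁ = 0.11009 / 0.20997 ≈ 0.5243
  upper = min{1, (1 − p₀)/p₁} = 0.90012 / 0.20997 ≈ 4.2870 → capped at 1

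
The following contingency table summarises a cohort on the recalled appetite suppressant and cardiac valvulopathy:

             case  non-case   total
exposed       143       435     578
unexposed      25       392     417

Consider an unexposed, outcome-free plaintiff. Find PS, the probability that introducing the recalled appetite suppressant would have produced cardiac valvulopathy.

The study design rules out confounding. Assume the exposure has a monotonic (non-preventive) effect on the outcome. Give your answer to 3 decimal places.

PS ≈ 0.199

p₁ = P(outcome | exposed) = 143/578 = 0.2474
p₀ = P(outcome | unexposed) = 25/417 = 0.059952
Under exogeneity and monotonicity, PS = (p₁ − p₀)/(1 − p₀).
PS = (0.2474 − 0.059952) / 0.94005 ≈ 0.1994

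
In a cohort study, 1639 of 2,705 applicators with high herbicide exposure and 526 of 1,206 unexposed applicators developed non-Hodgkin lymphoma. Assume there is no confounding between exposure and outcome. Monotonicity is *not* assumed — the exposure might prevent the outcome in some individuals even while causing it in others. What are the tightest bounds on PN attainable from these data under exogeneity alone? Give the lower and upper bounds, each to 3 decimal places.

p₁ = P(outcome | exposed) = 1639/2705 = 0.60591
p₀ = P(outcome | unexposed) = 526/1206 = 0.43615
Under exogeneity alone the bounds on PN are max{0,(p₁−p₀)/p₁} ≤ PN ≤ min{1,(1−p₀)/p₁}.
  lower = (p₁ − p₀)/p₁ = 0.16976 / 0.60591 ≈ 0.2802
  upper = min{1, (1 − p₀)/p₁} = 0.56385 / 0.60591 ≈ 0.9306

0.280 ≤ PN ≤ 0.931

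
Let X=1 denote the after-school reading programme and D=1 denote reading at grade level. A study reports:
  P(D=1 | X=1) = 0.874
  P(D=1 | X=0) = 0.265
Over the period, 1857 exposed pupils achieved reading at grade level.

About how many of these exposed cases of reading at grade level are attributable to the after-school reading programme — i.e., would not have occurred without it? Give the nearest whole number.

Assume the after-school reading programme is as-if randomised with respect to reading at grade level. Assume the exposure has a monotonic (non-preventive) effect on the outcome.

Let p₁ = 0.874, p₀ = 0.265.
PN = (p₁ − p₀)/p₁ = (0.874 − 0.265) / 0.874 ≈ 0.69680.
Attributable cases ≈ PN × (exposed cases) = 0.69680 × 1857 ≈ 1293.95.

about 1294 cases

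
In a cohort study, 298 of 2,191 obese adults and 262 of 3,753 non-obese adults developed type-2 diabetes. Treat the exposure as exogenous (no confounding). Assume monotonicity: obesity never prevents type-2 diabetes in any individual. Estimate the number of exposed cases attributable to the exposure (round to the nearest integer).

about 145 cases

p₁ = P(outcome | exposed) = 298/2191 = 0.13601
p₀ = P(outcome | unexposed) = 262/3753 = 0.069811
PN = (p₁ − p₀)/p₁ = (0.13601 − 0.069811) / 0.13601 ≈ 0.48673.
Attributable cases ≈ PN × (exposed cases) = 0.48673 × 298 ≈ 145.04.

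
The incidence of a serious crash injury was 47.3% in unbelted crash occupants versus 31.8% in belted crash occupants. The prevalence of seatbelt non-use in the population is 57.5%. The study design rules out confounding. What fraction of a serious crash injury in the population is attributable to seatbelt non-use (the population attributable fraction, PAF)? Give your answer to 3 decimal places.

p₁ = 0.473, p₀ = 0.318.
Overall risk P(Y=1) = π·p₁ + (1−π)·p₀ = 0.575×0.473 + 0.425×0.318 = 0.40712.
Under exogeneity, PAF = [P(Y=1) − p₀] / P(Y=1).
PAF = (0.40712 − 0.318) / 0.40712 ≈ 0.2189

PAF ≈ 0.219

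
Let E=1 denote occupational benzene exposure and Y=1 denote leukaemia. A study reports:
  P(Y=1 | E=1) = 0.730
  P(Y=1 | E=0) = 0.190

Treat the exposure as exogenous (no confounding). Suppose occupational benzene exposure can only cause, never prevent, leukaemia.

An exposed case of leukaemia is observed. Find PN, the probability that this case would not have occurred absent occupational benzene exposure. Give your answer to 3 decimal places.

Let p₁ = 0.73, p₀ = 0.19.
Under exogeneity and monotonicity, PN = (p₁ − p₀) / p₁.
PN = (0.73 − 0.19) / 0.73 = 0.54 / 0.73 ≈ 0.7397

PN ≈ 0.740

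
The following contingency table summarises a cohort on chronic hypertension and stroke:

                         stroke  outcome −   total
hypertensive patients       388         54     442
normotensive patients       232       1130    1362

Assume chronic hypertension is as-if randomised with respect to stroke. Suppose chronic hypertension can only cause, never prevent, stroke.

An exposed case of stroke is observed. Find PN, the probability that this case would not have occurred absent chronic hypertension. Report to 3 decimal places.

PN ≈ 0.806

p₁ = P(outcome | exposed) = 388/442 = 0.87783
p₀ = P(outcome | unexposed) = 232/1362 = 0.17034
Under exogeneity and monotonicity, PN = (p₁ − p₀)/p₁.
PN = (0.87783 − 0.17034) / 0.87783 ≈ 0.8060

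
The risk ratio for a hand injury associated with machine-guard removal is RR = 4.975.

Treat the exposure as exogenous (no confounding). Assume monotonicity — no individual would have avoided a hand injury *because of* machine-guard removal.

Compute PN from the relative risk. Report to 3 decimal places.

PN ≈ 0.799

Under exogeneity and monotonicity, PN = (RR − 1) / RR = 1 − 1/RR.
PN = (4.975 − 1) / 4.975 = 3.975 / 4.975 ≈ 0.7990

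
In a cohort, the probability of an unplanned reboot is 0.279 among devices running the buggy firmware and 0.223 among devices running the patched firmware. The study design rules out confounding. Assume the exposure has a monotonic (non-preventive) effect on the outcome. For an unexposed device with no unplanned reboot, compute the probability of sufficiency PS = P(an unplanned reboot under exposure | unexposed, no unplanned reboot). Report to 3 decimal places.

PS ≈ 0.072

Let p₁ = 0.279, p₀ = 0.223.
Under exogeneity and monotonicity, PS = (p₁ − p₀) / (1 − p₀).
PS = (0.279 − 0.223) / (1 − 0.223) = 0.056 / 0.777 ≈ 0.0721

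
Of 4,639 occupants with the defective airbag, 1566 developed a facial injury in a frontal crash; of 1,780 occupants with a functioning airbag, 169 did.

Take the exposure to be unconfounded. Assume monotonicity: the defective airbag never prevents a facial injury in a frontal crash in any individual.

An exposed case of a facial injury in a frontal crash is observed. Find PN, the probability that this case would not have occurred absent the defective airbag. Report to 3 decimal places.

p₁ = P(outcome | exposed) = 1566/4639 = 0.33757
p₀ = P(outcome | unexposed) = 169/1780 = 0.094944
Under exogeneity and monotonicity, PN = (p₁ − p₀) / p₁.
PN = (0.33757 − 0.094944) / 0.33757 = 0.24263 / 0.33757 ≈ 0.7187

PN ≈ 0.719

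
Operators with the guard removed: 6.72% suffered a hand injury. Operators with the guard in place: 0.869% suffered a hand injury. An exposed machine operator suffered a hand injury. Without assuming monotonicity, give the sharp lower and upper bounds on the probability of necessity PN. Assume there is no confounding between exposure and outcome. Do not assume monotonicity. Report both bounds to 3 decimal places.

0.871 ≤ PN ≤ 1.000

p₁ = 0.0672, p₀ = 0.00869.
Under exogeneity alone the bounds on PN are max{0,(p₁−p₀)/p₁} ≤ PN ≤ min{1,(1−p₀)/p₁}.
  lower = (p₁ − p₀)/p₁ = 0.05851 / 0.0672 ≈ 0.8707
  upper = min{1, (1 − p₀)/p₁} = 0.99131 / 0.0672 ≈ 14.7516 → capped at 1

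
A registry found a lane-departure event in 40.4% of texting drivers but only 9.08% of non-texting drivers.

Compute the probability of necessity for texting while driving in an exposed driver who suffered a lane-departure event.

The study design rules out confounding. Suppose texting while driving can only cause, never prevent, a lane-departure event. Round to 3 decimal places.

PN ≈ 0.775

p₁ = 0.404, p₀ = 0.0908.
Under exogeneity and monotonicity, PN = (p₁ − p₀) / p₁.
PN = (0.404 − 0.0908) / 0.404 = 0.3132 / 0.404 ≈ 0.7752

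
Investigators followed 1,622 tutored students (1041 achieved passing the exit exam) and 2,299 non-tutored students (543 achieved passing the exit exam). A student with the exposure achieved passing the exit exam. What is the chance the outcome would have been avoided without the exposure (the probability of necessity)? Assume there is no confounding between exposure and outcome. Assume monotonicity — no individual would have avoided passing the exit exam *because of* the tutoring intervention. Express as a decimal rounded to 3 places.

PN ≈ 0.632

p₁ = P(outcome | exposed) = 1041/1622 = 0.6418
p₀ = P(outcome | unexposed) = 543/2299 = 0.23619
Under exogeneity and monotonicity, PN = (p₁ − p₀) / p₁.
PN = (0.6418 − 0.23619) / 0.6418 = 0.40561 / 0.6418 ≈ 0.6320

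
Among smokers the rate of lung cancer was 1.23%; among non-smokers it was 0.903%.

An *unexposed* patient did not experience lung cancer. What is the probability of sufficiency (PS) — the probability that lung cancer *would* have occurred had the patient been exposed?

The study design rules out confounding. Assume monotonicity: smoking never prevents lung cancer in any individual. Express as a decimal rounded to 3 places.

PS ≈ 0.003

p₁ = 0.0123, p₀ = 0.00903.
Under exogeneity and monotonicity, PS = (p₁ − p₀) / (1 − p₀).
PS = (0.0123 − 0.00903) / (1 − 0.00903) = 0.00327 / 0.99097 ≈ 0.0033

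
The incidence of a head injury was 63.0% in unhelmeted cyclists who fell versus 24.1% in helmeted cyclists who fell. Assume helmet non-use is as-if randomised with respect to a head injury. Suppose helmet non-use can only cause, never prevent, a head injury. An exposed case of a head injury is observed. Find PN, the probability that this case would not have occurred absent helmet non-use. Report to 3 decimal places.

p₁ = 0.63, p₀ = 0.241.
Under exogeneity and monotonicity, PN = (p₁ − p₀) / p₁.
PN = (0.63 − 0.241) / 0.63 = 0.389 / 0.63 ≈ 0.6175

PN ≈ 0.617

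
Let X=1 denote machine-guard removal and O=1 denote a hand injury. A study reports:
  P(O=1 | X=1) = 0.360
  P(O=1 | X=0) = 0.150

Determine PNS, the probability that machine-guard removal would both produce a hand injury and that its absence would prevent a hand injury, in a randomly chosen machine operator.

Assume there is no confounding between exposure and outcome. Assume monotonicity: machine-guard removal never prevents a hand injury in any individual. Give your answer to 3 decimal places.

PNS ≈ 0.210

Let p₁ = 0.36, p₀ = 0.15.
Under exogeneity and monotonicity, PNS = p₁ − p₀.
PNS = 0.36 − 0.15 = 0.21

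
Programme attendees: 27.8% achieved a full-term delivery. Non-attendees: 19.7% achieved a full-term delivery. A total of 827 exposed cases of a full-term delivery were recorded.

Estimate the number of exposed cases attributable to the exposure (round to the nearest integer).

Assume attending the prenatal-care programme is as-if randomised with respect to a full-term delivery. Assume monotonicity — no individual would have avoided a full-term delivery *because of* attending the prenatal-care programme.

p₁ = 0.278, p₀ = 0.197.
PN = (p₁ − p₀)/p₁ = (0.278 − 0.197) / 0.278 ≈ 0.29137.
Attributable cases ≈ PN × (exposed cases) = 0.29137 × 827 ≈ 240.96.

about 241 cases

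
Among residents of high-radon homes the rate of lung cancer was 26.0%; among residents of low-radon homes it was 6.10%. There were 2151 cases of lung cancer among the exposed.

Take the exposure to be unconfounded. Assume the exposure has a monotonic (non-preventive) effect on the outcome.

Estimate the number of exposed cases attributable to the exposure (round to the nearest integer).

about 1646 cases

p₁ = 0.26, p₀ = 0.061.
PN = (p₁ − p₀)/p₁ = (0.26 − 0.061) / 0.26 ≈ 0.76538.
Attributable cases ≈ PN × (exposed cases) = 0.76538 × 2151 ≈ 1646.34.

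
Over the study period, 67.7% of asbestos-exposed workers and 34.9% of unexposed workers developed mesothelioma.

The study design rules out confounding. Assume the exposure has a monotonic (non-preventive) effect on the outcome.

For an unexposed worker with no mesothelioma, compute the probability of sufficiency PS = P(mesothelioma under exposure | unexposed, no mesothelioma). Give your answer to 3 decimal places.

PS ≈ 0.504

p₁ = 0.677, p₀ = 0.349.
Under exogeneity and monotonicity, PS = (p₁ − p₀) / (1 − p₀).
PS = (0.677 − 0.349) / (1 − 0.349) = 0.328 / 0.651 ≈ 0.5038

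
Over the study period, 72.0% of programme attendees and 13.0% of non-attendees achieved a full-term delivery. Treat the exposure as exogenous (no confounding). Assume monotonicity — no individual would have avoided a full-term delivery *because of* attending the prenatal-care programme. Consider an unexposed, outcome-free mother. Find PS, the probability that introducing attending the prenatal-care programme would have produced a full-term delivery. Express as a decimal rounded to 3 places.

PS ≈ 0.678

p₁ = 0.72, p₀ = 0.13.
Under exogeneity and monotonicity, PS = (p₁ − p₀) / (1 − p₀).
PS = (0.72 − 0.13) / (1 − 0.13) = 0.59 / 0.87 ≈ 0.6782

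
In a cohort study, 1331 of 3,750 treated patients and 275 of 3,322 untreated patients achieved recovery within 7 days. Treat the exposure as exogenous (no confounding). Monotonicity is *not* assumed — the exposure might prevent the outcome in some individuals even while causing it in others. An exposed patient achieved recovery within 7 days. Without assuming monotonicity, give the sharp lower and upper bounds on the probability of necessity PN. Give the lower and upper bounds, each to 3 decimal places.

0.767 ≤ PN ≤ 1.000

p₁ = P(outcome | exposed) = 1331/3750 = 0.35493
p₀ = P(outcome | unexposed) = 275/3322 = 0.082781
Under exogeneity alone the bounds on PN are max{0,(p₁−p₀)/p₁} ≤ PN ≤ min{1,(1−p₀)/p₁}.
  lower = (p₁ − p₀)/p₁ = 0.27215 / 0.35493 ≈ 0.7668
  upper = min{1, (1 − p₀)/p₁} = 0.91722 / 0.35493 ≈ 2.5842 → capped at 1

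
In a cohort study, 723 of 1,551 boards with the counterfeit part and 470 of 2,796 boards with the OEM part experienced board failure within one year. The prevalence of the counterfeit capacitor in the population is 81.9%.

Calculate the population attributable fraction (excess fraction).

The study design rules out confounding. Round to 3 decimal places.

p₁ = P(outcome | exposed) = 723/1551 = 0.46615
p₀ = P(outcome | unexposed) = 470/2796 = 0.1681
Overall risk P(Y=1) = π·p₁ + (1−π)·p₀ = 0.819×0.46615 + 0.181×0.1681 = 0.4122.
Under exogeneity, PAF = [P(Y=1) − p₀] / P(Y=1).
PAF = (0.4122 − 0.1681) / 0.4122 ≈ 0.5922

PAF ≈ 0.592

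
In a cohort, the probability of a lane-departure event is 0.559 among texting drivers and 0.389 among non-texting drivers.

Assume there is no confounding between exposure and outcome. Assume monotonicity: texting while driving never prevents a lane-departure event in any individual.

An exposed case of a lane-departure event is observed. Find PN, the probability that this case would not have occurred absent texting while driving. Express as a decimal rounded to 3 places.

PN ≈ 0.304

Let p₁ = 0.559, p₀ = 0.389.
Under exogeneity and monotonicity, PN = (p₁ − p₀) / p₁.
PN = (0.559 − 0.389) / 0.559 = 0.17 / 0.559 ≈ 0.3041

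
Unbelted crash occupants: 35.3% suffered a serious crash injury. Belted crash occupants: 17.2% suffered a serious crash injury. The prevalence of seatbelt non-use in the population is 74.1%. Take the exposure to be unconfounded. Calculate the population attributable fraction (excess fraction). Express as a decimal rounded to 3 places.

p₁ = 0.353, p₀ = 0.172.
Overall risk P(Y=1) = π·p₁ + (1−π)·p₀ = 0.741×0.353 + 0.259×0.172 = 0.30612.
Under exogeneity, PAF = [P(Y=1) − p₀] / P(Y=1).
PAF = (0.30612 − 0.172) / 0.30612 ≈ 0.4381

PAF ≈ 0.438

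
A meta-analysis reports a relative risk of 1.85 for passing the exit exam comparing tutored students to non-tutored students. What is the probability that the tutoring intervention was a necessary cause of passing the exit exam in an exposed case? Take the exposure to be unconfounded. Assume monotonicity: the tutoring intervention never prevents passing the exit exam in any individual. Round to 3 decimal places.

Under exogeneity and monotonicity, PN = (RR − 1) / RR = 1 − 1/RR.
PN = (1.85 − 1) / 1.85 = 0.85 / 1.85 ≈ 0.4595

PN ≈ 0.459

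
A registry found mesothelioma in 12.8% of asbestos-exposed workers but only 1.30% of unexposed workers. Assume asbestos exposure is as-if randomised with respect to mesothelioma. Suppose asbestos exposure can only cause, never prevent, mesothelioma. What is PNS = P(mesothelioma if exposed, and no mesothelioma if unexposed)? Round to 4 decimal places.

PNS ≈ 0.1150

p₁ = 0.128, p₀ = 0.013.
Under exogeneity and monotonicity, PNS = p₁ − p₀.
PNS = 0.128 − 0.013 = 0.115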